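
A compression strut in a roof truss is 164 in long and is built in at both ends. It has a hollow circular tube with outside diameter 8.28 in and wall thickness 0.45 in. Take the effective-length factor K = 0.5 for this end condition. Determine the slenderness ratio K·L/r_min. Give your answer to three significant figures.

λ ≈ 29.6

Inner diameter d_i = 8.28 − 2×0.45 = 7.380 in
I = π(d_o⁴ − d_i⁴)/64 = π(8.28⁴ − 7.380⁴)/64 = 85.11 in⁴
A = 11.07 in²;  r_min = √(I/A) = √(85.11/11.07) = 2.773 in
L_e = K·L = 0.5 × 164 = 82.00 in
λ = L_e / r_min = 82.000 / 2.773 = 29.6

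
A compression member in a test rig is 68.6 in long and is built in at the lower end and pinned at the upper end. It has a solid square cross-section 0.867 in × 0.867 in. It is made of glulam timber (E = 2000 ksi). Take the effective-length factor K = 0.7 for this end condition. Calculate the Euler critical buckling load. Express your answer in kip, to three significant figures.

P_cr ≈ 0.403 kip

I = a⁴/12 = 0.867⁴/12 = 4.709×10^-2 in⁴
Effective length L_e = K·L = 0.7 × 68.6 = 48.02 in
P_cr = π²EI / L_e² = π² × 2000×10³ × 4.709×10^-2 / 48.02² = 403.1 lb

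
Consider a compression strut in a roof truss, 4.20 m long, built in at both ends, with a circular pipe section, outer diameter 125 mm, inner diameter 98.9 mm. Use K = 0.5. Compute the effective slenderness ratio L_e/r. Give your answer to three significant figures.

d_o = 125 mm, d_i = 98.9 mm
I = π(d_o⁴ − d_i⁴)/64 = π(125⁴ − 98.90⁴)/64 = 7.288×10^6 mm⁴
A = 4.590×10^3 mm²;  r_min = √(I/A) = √(7.288×10^6/4.590×10^3) = 39.85 mm
L_e = K·L = 0.5 × 4.20 m = 2.100 m = 2100.0 mm
λ = L_e / r_min = 2100.0 / 39.85 = 52.7

λ ≈ 52.7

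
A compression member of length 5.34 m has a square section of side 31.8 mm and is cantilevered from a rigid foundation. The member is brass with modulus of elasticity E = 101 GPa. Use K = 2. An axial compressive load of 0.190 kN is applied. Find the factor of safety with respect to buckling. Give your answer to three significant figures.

I = a⁴/12 = 31.8⁴/12 = 8.522×10^4 mm⁴
I = 8.522×10^4 mm⁴ = 8.522×10^-8 m⁴
Effective length L_e = K·L = 2 × 5.34 = 10.68 m
P_cr = π²EI / L_e² = π² × 101×10⁹ × 8.522×10^-8 / 10.68² = 744.7 N
Factor of safety n = P_cr / P = 0.74474 / 0.190 = 3.92

n ≈ 3.92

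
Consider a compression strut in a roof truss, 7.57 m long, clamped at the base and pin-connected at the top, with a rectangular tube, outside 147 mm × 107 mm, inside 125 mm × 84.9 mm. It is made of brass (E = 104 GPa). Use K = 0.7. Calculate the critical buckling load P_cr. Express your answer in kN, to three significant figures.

Weak-axis I_min = (h_o·b_o³ − h_i·b_i³)/12 with b_o = 107, b_i = 84.90 mm (shorter outer/inner sides).
I_min = (147×107³ − 125.0×84.90³)/12 = 8.632×10^6 mm⁴
I = 8.632×10^6 mm⁴ = 8.632×10^-6 m⁴
Effective length L_e = K·L = 0.7 × 7.57 = 5.299 m
P_cr = π²EI / L_e² = π² × 104×10⁹ × 8.632×10^-6 / 5.299² = 3.155×10^5 N

P_cr ≈ 316 kN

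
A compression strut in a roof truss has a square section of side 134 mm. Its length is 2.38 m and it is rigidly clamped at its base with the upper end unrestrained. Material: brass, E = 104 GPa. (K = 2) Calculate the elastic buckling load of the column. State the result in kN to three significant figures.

P_cr ≈ 1220 kN

I = a⁴/12 = 134⁴/12 = 2.687×10^7 mm⁴
I = 2.687×10^7 mm⁴ = 2.687×10^-5 m⁴
Effective length L_e = K·L = 2 × 2.38 = 4.760 m
P_cr = π²EI / L_e² = π² × 104×10⁹ × 2.687×10^-5 / 4.760² = 1.217×10^6 N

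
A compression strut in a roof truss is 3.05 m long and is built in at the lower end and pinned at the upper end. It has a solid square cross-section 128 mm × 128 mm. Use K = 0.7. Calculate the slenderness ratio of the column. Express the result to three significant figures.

λ ≈ 57.8

I = a⁴/12 = 128⁴/12 = 2.237×10^7 mm⁴
A = 1.638×10^4 mm²;  r_min = √(I/A) = √(2.237×10^7/1.638×10^4) = 36.95 mm
L_e = K·L = 0.7 × 3.05 m = 2.135 m = 2135.0 mm
λ = L_e / r_min = 2135.0 / 36.95 = 57.8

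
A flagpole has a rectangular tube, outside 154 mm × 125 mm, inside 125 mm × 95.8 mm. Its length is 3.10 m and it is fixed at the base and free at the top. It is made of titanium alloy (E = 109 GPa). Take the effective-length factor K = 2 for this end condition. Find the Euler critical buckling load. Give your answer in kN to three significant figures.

Weak-axis I_min = (h_o·b_o³ − h_i·b_i³)/12 with b_o = 125, b_i = 95.80 mm (shorter outer/inner sides).
I_min = (154×125³ − 125.0×95.80³)/12 = 1.591×10^7 mm⁴
I = 1.591×10^7 mm⁴ = 1.591×10^-5 m⁴
Effective length L_e = K·L = 2 × 3.10 = 6.200 m
P_cr = π²EI / L_e² = π² × 109×10⁹ × 1.591×10^-5 / 6.200² = 4.452×10^5 N

P_cr ≈ 445 kN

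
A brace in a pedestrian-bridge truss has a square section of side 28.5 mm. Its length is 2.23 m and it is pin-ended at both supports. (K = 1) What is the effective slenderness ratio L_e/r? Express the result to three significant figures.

λ ≈ 271

I = a⁴/12 = 28.5⁴/12 = 5.498×10^4 mm⁴
A = 812.2 mm²;  r_min = √(I/A) = √(5.498×10^4/812.2) = 8.227 mm
L_e = K·L = 1 × 2.23 m = 2.230 m = 2230.0 mm
λ = L_e / r_min = 2230.0 / 8.227 = 271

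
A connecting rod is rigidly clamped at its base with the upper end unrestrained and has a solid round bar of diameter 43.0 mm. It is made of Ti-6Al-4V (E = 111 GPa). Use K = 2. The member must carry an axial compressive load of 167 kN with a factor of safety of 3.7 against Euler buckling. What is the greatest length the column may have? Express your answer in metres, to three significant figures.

I = πd⁴/64 = π×43.0⁴/64 = 1.678×10^5 mm⁴
I = 1.678×10^-7 m⁴
Required critical load P_cr = n·P = 3.7 × 167 = 617.9 kN = 6.179×10^5 N
From P_cr = π²EI/(K·L)²:  L = (1/K)·√(π²EI/P_cr) = (1/2)·√(π²×1.11×10^11×1.678×10^-7/6.179×10^5)
L = 0.273 m

L_max ≈ 0.273 m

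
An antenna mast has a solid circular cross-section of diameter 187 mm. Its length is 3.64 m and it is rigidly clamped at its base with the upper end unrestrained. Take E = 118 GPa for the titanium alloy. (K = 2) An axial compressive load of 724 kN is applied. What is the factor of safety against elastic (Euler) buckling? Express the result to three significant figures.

I = πd⁴/64 = π×187⁴/64 = 6.003×10^7 mm⁴
I = 6.003×10^7 mm⁴ = 6.003×10^-5 m⁴
Effective length L_e = K·L = 2 × 3.64 = 7.280 m
P_cr = π²EI / L_e² = π² × 118×10⁹ × 6.003×10^-5 / 7.280² = 1.319×10^6 N
Factor of safety n = P_cr / P = 1319.0 / 724 = 1.82

n ≈ 1.82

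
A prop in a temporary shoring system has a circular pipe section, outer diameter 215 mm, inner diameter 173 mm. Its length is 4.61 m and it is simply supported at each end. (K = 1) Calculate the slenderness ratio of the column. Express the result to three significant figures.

λ ≈ 66.8

d_o = 215 mm, d_i = 173 mm
I = π(d_o⁴ − d_i⁴)/64 = π(215⁴ − 173.0⁴)/64 = 6.092×10^7 mm⁴
A = 1.280×10^4 mm²;  r_min = √(I/A) = √(6.092×10^7/1.280×10^4) = 68.99 mm
L_e = K·L = 1 × 4.61 m = 4.610 m = 4610.0 mm
λ = L_e / r_min = 4610.0 / 68.99 = 66.8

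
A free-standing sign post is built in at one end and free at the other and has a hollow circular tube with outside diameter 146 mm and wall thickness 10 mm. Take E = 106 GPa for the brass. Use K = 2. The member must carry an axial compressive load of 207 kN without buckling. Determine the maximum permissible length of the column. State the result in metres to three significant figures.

L_max ≈ 3.54 m

Inner diameter d_i = 146 − 2×10 = 126.0 mm
I = π(d_o⁴ − d_i⁴)/64 = π(146⁴ − 126.0⁴)/64 = 9.932×10^6 mm⁴
I = 9.932×10^-6 m⁴
At the buckling limit P_cr = P = 2.070×10^5 N
From P_cr = π²EI/(K·L)²:  L = (1/K)·√(π²EI/P_cr) = (1/2)·√(π²×1.06×10^11×9.932×10^-6/2.070×10^5)
L = 3.54 m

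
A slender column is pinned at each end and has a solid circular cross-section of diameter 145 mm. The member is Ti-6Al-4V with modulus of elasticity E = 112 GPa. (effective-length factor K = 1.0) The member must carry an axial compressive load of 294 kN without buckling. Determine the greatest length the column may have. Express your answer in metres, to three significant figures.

L_max ≈ 9.03 m

I = πd⁴/64 = π×145⁴/64 = 2.170×10^7 mm⁴
I = 2.170×10^-5 m⁴
At the buckling limit P_cr = P = 2.940×10^5 N
From P_cr = π²EI/(K·L)²:  L = (1/K)·√(π²EI/P_cr) = (1/1)·√(π²×1.12×10^11×2.170×10^-5/2.940×10^5)
L = 9.03 m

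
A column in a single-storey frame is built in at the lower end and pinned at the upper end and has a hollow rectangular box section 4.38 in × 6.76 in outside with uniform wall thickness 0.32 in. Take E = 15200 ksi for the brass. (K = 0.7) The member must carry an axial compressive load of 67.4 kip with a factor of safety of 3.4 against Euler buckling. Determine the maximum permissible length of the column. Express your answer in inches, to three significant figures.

Inner dimensions: h_i = 6.76 − 2×0.32 = 6.120 in, b_i = 4.38 − 2×0.32 = 3.740 in
Weak-axis I_min = (h_o·b_o³ − h_i·b_i³)/12 with b_o = 4.38, b_i = 3.740 in (shorter outer/inner sides).
I_min = (6.76×4.38³ − 6.120×3.740³)/12 = 20.66 in⁴
Required critical load P_cr = n·P = 3.4 × 67.4 = 229.2 kip = 2.292×10^5 lb
From P_cr = π²EI/(K·L)²:  L = (1/K)·√(π²EI/P_cr) = (1/0.7)·√(π²×1.52×10^7×20.66/2.292×10^5)
L = 166 in

L_max ≈ 166 in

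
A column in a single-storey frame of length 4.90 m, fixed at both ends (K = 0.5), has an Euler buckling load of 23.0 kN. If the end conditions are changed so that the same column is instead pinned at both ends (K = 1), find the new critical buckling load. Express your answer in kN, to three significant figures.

P_cr ∝ 1/K², so P_cr,new = P_cr,old × (K_old/K_new)² = 23.0 × (0.5/1)²
= 23.0 × 0.2500 = 5.75 kN

P_cr ≈ 5.75 kN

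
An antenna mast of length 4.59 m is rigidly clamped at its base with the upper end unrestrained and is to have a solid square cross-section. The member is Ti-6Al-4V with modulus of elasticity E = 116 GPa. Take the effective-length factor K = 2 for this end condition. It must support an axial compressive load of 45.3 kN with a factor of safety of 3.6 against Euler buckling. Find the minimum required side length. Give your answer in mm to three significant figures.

Required P_cr = n·P = 3.6 × 45.3 = 163.1 kN
L_e = K·L = 2 × 4.59 = 9.180 m
Required I = P_cr·L_e²/(π²E) = 1.631×10^5 × 9.180² / (π² × 1.16×10^11) = 1.200×10^-5 m⁴
I_req = 1.200×10^7 mm⁴
Solid square: I = a⁴/12  ⇒  a = (12I)^(1/4) = (12×1.200×10^7)^(1/4) = 110 mm

a ≈ 110 mm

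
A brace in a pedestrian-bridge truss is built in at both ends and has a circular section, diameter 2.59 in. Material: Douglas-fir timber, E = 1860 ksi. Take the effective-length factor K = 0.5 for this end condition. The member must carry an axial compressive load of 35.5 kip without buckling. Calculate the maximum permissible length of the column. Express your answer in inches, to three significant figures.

L_max ≈ 67.6 in

I = πd⁴/64 = π×2.59⁴/64 = 2.209 in⁴
At the buckling limit P_cr = P = 3.550×10^4 lb
From P_cr = π²EI/(K·L)²:  L = (1/K)·√(π²EI/P_cr) = (1/0.5)·√(π²×1.86×10^6×2.209/3.550×10^4)
L = 67.6 in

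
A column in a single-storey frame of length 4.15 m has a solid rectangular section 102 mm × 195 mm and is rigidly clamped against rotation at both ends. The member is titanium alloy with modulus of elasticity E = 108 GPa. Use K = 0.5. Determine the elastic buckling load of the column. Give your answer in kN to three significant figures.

P_cr ≈ 4270 kN

Buckling occurs about the weak axis: I_min = h·b³/12 with b = 102 mm (the shorter side).
I_min = 195×102³/12 = 1.724×10^7 mm⁴
I = 1.724×10^7 mm⁴ = 1.724×10^-5 m⁴
Effective length L_e = K·L = 0.5 × 4.15 = 2.075 m
P_cr = π²EI / L_e² = π² × 108×10⁹ × 1.724×10^-5 / 2.075² = 4.269×10^6 N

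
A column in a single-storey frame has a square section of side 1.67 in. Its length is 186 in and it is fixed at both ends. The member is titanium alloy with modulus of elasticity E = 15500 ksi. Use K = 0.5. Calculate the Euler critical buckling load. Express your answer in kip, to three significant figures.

I = a⁴/12 = 1.67⁴/12 = 0.6482 in⁴
Effective length L_e = K·L = 0.5 × 186 = 93.00 in
P_cr = π²EI / L_e² = π² × 15500×10³ × 0.6482 / 93.00² = 1.146×10^4 lb

P_cr ≈ 11.5 kip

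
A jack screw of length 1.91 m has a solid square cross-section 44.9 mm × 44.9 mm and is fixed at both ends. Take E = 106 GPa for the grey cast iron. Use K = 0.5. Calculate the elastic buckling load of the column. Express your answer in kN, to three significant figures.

P_cr ≈ 389 kN

I = a⁴/12 = 44.9⁴/12 = 3.387×10^5 mm⁴
I = 3.387×10^5 mm⁴ = 3.387×10^-7 m⁴
Effective length L_e = K·L = 0.5 × 1.91 = 0.9550 m
P_cr = π²EI / L_e² = π² × 106×10⁹ × 3.387×10^-7 / 0.9550² = 3.885×10^5 N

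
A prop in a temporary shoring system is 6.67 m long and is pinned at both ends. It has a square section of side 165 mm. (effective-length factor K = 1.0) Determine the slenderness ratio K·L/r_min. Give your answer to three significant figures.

For a square r = a/√12 = 165/√12 = 47.63 mm
L_e = K·L = 1 × 6.67 m = 6.670 m = 6670.0 mm
λ = L_e / r_min = 6670.0 / 47.63 = 140

λ ≈ 140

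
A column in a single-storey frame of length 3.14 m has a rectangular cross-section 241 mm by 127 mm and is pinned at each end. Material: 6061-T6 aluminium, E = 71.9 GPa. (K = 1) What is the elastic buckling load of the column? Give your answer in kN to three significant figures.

P_cr ≈ 2960 kN

Buckling occurs about the weak axis: I_min = h·b³/12 with b = 127 mm (the shorter side).
I_min = 241×127³/12 = 4.114×10^7 mm⁴
I = 4.114×10^7 mm⁴ = 4.114×10^-5 m⁴
Effective length L_e = K·L = 1 × 3.14 = 3.140 m
P_cr = π²EI / L_e² = π² × 71.9×10⁹ × 4.114×10^-5 / 3.140² = 2.961×10^6 N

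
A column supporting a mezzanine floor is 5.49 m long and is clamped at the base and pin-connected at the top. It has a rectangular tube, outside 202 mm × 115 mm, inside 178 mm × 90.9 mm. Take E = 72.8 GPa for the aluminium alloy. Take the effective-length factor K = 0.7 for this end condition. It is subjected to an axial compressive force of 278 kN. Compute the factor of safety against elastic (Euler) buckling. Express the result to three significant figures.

Weak-axis I_min = (h_o·b_o³ − h_i·b_i³)/12 with b_o = 115, b_i = 90.90 mm (shorter outer/inner sides).
I_min = (202×115³ − 178.0×90.90³)/12 = 1.446×10^7 mm⁴
I = 1.446×10^7 mm⁴ = 1.446×10^-5 m⁴
Effective length L_e = K·L = 0.7 × 5.49 = 3.843 m
P_cr = π²EI / L_e² = π² × 72.8×10⁹ × 1.446×10^-5 / 3.843² = 7.035×10^5 N
Factor of safety n = P_cr / P = 703.50 / 278 = 2.53

n ≈ 2.53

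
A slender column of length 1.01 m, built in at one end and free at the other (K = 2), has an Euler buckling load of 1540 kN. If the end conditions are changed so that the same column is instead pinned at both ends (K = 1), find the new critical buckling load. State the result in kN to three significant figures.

P_cr ≈ 6160 kN

P_cr ∝ 1/K², so P_cr,new = P_cr,old × (K_old/K_new)² = 1540 × (2/1)²
= 1540 × 4.000 = 6160 kN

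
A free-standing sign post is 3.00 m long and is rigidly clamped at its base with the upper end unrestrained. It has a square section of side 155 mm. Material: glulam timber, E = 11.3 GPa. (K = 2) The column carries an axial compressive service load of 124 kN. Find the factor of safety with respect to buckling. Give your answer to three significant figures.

n ≈ 1.20

I = a⁴/12 = 155⁴/12 = 4.810×10^7 mm⁴
I = 4.810×10^7 mm⁴ = 4.810×10^-5 m⁴
Effective length L_e = K·L = 2 × 3.00 = 6.000 m
P_cr = π²EI / L_e² = π² × 11.3×10⁹ × 4.810×10^-5 / 6.000² = 1.490×10^5 N
Factor of safety n = P_cr / P = 149.01 / 124 = 1.20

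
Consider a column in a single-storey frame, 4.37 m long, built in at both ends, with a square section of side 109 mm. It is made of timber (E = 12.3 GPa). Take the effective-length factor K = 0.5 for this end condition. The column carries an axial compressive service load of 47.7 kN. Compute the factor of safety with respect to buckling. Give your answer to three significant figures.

n ≈ 6.27

I = a⁴/12 = 109⁴/12 = 1.176×10^7 mm⁴
I = 1.176×10^7 mm⁴ = 1.176×10^-5 m⁴
Effective length L_e = K·L = 0.5 × 4.37 = 2.185 m
P_cr = π²EI / L_e² = π² × 12.3×10⁹ × 1.176×10^-5 / 2.185² = 2.991×10^5 N
Factor of safety n = P_cr / P = 299.11 / 47.7 = 6.27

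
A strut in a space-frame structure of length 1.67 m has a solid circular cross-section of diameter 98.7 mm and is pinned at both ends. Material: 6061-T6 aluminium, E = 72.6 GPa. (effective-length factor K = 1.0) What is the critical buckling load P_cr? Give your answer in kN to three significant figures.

P_cr ≈ 1200 kN

I = πd⁴/64 = π×98.7⁴/64 = 4.658×10^6 mm⁴
I = 4.658×10^6 mm⁴ = 4.658×10^-6 m⁴
Effective length L_e = K·L = 1 × 1.67 = 1.670 m
P_cr = π²EI / L_e² = π² × 72.6×10⁹ × 4.658×10^-6 / 1.670² = 1.197×10^6 N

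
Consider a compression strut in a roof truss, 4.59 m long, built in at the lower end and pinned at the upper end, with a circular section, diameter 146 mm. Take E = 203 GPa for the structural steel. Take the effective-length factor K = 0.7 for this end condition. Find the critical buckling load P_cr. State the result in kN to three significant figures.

I = πd⁴/64 = π×146⁴/64 = 2.230×10^7 mm⁴
I = 2.230×10^7 mm⁴ = 2.230×10^-5 m⁴
Effective length L_e = K·L = 0.7 × 4.59 = 3.213 m
P_cr = π²EI / L_e² = π² × 203×10⁹ × 2.230×10^-5 / 3.213² = 4.329×10^6 N

P_cr ≈ 4330 kN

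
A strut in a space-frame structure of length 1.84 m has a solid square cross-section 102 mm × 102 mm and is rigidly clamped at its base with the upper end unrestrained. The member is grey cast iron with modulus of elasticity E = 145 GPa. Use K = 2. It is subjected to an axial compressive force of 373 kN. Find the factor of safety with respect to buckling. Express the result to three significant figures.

I = a⁴/12 = 102⁴/12 = 9.020×10^6 mm⁴
I = 9.020×10^6 mm⁴ = 9.020×10^-6 m⁴
Effective length L_e = K·L = 2 × 1.84 = 3.680 m
P_cr = π²EI / L_e² = π² × 145×10⁹ × 9.020×10^-6 / 3.680² = 9.532×10^5 N
Factor of safety n = P_cr / P = 953.22 / 373 = 2.56

n ≈ 2.56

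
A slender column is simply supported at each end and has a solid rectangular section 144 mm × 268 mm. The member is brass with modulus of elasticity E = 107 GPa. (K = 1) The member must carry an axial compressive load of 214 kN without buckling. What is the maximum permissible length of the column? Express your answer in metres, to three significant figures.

L_max ≈ 18.1 m

Buckling occurs about the weak axis: I_min = h·b³/12 with b = 144 mm (the shorter side).
I_min = 268×144³/12 = 6.669×10^7 mm⁴
I = 6.669×10^-5 m⁴
At the buckling limit P_cr = P = 2.140×10^5 N
From P_cr = π²EI/(K·L)²:  L = (1/K)·√(π²EI/P_cr) = (1/1)·√(π²×1.07×10^11×6.669×10^-5/2.140×10^5)
L = 18.1 m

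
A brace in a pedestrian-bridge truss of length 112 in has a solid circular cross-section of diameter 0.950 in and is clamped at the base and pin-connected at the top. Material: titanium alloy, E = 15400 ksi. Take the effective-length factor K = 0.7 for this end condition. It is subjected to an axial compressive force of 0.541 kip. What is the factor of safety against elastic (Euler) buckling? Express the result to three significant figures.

I = πd⁴/64 = π×0.950⁴/64 = 3.998×10^-2 in⁴
Effective length L_e = K·L = 0.7 × 112 = 78.40 in
P_cr = π²EI / L_e² = π² × 15400×10³ × 3.998×10^-2 / 78.40² = 988.7 lb
Factor of safety n = P_cr / P = 0.98867 / 0.541 = 1.83

n ≈ 1.83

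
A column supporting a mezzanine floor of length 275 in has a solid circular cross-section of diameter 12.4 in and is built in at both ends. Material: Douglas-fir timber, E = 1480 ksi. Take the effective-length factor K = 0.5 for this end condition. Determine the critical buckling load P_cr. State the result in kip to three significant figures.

P_cr ≈ 897 kip

I = πd⁴/64 = π×12.4⁴/64 = 1.161×10^3 in⁴
Effective length L_e = K·L = 0.5 × 275 = 137.5 in
P_cr = π²EI / L_e² = π² × 1480×10³ × 1.161×10^3 / 137.5² = 8.966×10^5 lb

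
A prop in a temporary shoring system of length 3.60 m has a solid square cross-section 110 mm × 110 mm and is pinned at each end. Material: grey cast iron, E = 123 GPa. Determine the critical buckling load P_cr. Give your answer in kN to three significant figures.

P_cr ≈ 1140 kN

I = a⁴/12 = 110⁴/12 = 1.220×10^7 mm⁴
I = 1.220×10^7 mm⁴ = 1.220×10^-5 m⁴
Effective length L_e = K·L = 1 × 3.60 = 3.600 m
P_cr = π²EI / L_e² = π² × 123×10⁹ × 1.220×10^-5 / 3.600² = 1.143×10^6 N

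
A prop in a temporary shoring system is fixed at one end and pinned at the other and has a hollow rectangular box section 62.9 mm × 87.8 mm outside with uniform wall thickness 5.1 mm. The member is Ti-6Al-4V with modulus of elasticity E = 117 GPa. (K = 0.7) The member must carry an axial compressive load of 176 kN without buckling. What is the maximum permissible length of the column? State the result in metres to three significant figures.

Inner dimensions: h_i = 87.8 − 2×5.1 = 77.60 mm, b_i = 62.9 − 2×5.1 = 52.70 mm
Weak-axis I_min = (h_o·b_o³ − h_i·b_i³)/12 with b_o = 62.9, b_i = 52.70 mm (shorter outer/inner sides).
I_min = (87.8×62.9³ − 77.60×52.70³)/12 = 8.743×10^5 mm⁴
I = 8.743×10^-7 m⁴
At the buckling limit P_cr = P = 1.760×10^5 N
From P_cr = π²EI/(K·L)²:  L = (1/K)·√(π²EI/P_cr) = (1/0.7)·√(π²×1.17×10^11×8.743×10^-7/1.760×10^5)
L = 3.42 m

L_max ≈ 3.42 m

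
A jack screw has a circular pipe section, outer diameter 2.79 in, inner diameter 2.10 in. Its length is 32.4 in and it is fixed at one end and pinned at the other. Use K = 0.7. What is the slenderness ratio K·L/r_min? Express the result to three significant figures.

λ ≈ 26.0

d_o = 2.79 in, d_i = 2.10 in
I = π(d_o⁴ − d_i⁴)/64 = π(2.79⁴ − 2.100⁴)/64 = 2.020 in⁴
A = 2.650 in²;  r_min = √(I/A) = √(2.020/2.650) = 0.8730 in
L_e = K·L = 0.7 × 32.4 = 22.68 in
λ = L_e / r_min = 22.680 / 0.8730 = 26.0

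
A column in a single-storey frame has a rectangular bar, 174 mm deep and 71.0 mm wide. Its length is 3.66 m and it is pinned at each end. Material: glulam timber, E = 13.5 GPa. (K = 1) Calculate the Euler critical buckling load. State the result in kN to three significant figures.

P_cr ≈ 51.6 kN

Buckling occurs about the weak axis: I_min = h·b³/12 with b = 71.0 mm (the shorter side).
I_min = 174×71.0³/12 = 5.190×10^6 mm⁴
I = 5.190×10^6 mm⁴ = 5.190×10^-6 m⁴
Effective length L_e = K·L = 1 × 3.66 = 3.660 m
P_cr = π²EI / L_e² = π² × 13.5×10⁹ × 5.190×10^-6 / 3.660² = 5.162×10^4 N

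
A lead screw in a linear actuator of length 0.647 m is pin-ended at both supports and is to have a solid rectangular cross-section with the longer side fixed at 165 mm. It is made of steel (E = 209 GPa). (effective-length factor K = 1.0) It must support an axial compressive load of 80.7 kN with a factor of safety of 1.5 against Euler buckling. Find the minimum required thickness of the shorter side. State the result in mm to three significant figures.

b ≈ 12.1 mm

Required P_cr = n·P = 1.5 × 80.7 = 121.0 kN
L_e = K·L = 1 × 0.647 = 0.6470 m
Required I = P_cr·L_e²/(π²E) = 1.210×10^5 × 0.6470² / (π² × 2.09×10^11) = 2.457×10^-8 m⁴
I_req = 2.457×10^4 mm⁴
Rectangle, weak axis: I_min = h·b³/12 with h = 165 mm fixed  ⇒  b = (12I/h)^(1/3) = 12.1 mm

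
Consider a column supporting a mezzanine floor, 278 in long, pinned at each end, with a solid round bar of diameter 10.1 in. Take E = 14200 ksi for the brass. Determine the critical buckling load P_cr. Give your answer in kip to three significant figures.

P_cr ≈ 926 kip

I = πd⁴/64 = π×10.1⁴/64 = 510.8 in⁴
Effective length L_e = K·L = 1 × 278 = 278.0 in
P_cr = π²EI / L_e² = π² × 14200×10³ × 510.8 / 278.0² = 9.263×10^5 lb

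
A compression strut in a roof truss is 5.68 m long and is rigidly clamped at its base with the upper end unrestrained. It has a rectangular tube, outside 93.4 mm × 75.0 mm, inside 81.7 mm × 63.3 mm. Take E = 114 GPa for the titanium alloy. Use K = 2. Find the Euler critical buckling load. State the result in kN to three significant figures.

Weak-axis I_min = (h_o·b_o³ − h_i·b_i³)/12 with b_o = 75.0, b_i = 63.30 mm (shorter outer/inner sides).
I_min = (93.4×75.0³ − 81.70×63.30³)/12 = 1.557×10^6 mm⁴
I = 1.557×10^6 mm⁴ = 1.557×10^-6 m⁴
Effective length L_e = K·L = 2 × 5.68 = 11.36 m
P_cr = π²EI / L_e² = π² × 114×10⁹ × 1.557×10^-6 / 11.36² = 1.357×10^4 N

P_cr ≈ 13.6 kN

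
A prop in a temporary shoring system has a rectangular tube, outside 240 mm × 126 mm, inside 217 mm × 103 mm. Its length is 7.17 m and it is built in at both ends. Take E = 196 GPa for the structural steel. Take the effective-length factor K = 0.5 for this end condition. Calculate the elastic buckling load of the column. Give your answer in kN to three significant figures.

Weak-axis I_min = (h_o·b_o³ − h_i·b_i³)/12 with b_o = 126, b_i = 103.0 mm (shorter outer/inner sides).
I_min = (240×126³ − 217.0×103.0³)/12 = 2.025×10^7 mm⁴
I = 2.025×10^7 mm⁴ = 2.025×10^-5 m⁴
Effective length L_e = K·L = 0.5 × 7.17 = 3.585 m
P_cr = π²EI / L_e² = π² × 196×10⁹ × 2.025×10^-5 / 3.585² = 3.048×10^6 N

P_cr ≈ 3050 kN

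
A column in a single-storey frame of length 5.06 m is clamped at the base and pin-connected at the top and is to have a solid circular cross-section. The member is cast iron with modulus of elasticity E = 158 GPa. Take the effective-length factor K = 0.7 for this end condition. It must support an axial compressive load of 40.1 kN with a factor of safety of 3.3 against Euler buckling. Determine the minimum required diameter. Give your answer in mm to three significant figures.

Required P_cr = n·P = 3.3 × 40.1 = 132.3 kN
L_e = K·L = 0.7 × 5.06 = 3.542 m
Required I = P_cr·L_e²/(π²E) = 1.323×10^5 × 3.542² / (π² × 1.58×10^11) = 1.065×10^-6 m⁴
I_req = 1.065×10^6 mm⁴
Solid circle: I = πd⁴/64  ⇒  d = (64I/π)^(1/4) = (64×1.065×10^6/π)^(1/4) = 68.2 mm

d ≈ 68.2 mm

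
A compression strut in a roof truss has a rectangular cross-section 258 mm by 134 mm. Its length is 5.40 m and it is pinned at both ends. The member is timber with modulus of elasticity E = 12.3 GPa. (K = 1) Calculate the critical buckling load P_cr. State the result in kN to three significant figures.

Buckling occurs about the weak axis: I_min = h·b³/12 with b = 134 mm (the shorter side).
I_min = 258×134³/12 = 5.173×10^7 mm⁴
I = 5.173×10^7 mm⁴ = 5.173×10^-5 m⁴
Effective length L_e = K·L = 1 × 5.40 = 5.400 m
P_cr = π²EI / L_e² = π² × 12.3×10⁹ × 5.173×10^-5 / 5.400² = 2.154×10^5 N

P_cr ≈ 215 kN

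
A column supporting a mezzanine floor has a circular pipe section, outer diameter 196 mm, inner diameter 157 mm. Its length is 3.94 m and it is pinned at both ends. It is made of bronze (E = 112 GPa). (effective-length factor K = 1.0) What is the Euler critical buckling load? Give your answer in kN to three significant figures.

d_o = 196 mm, d_i = 157 mm
I = π(d_o⁴ − d_i⁴)/64 = π(196⁴ − 157.0⁴)/64 = 4.262×10^7 mm⁴
I = 4.262×10^7 mm⁴ = 4.262×10^-5 m⁴
Effective length L_e = K·L = 1 × 3.94 = 3.940 m
P_cr = π²EI / L_e² = π² × 112×10⁹ × 4.262×10^-5 / 3.940² = 3.035×10^6 N

P_cr ≈ 3030 kN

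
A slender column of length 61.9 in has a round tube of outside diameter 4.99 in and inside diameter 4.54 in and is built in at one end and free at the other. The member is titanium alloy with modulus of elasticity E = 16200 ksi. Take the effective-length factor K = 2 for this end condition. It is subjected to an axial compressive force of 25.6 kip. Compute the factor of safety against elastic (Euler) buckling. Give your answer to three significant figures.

n ≈ 3.90

d_o = 4.99 in, d_i = 4.54 in
I = π(d_o⁴ − d_i⁴)/64 = π(4.99⁴ − 4.540⁴)/64 = 9.581 in⁴
Effective length L_e = K·L = 2 × 61.9 = 123.8 in
P_cr = π²EI / L_e² = π² × 16200×10³ × 9.581 / 123.8² = 9.995×10^4 lb
Factor of safety n = P_cr / P = 99.947 / 25.6 = 3.90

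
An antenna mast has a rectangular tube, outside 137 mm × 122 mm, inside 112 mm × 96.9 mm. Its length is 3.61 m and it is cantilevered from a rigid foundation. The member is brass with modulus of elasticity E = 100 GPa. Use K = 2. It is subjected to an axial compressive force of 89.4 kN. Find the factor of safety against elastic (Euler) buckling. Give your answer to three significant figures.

n ≈ 2.59

Weak-axis I_min = (h_o·b_o³ − h_i·b_i³)/12 with b_o = 122, b_i = 96.90 mm (shorter outer/inner sides).
I_min = (137×122³ − 112.0×96.90³)/12 = 1.224×10^7 mm⁴
I = 1.224×10^7 mm⁴ = 1.224×10^-5 m⁴
Effective length L_e = K·L = 2 × 3.61 = 7.220 m
P_cr = π²EI / L_e² = π² × 100×10⁹ × 1.224×10^-5 / 7.220² = 2.317×10^5 N
Factor of safety n = P_cr / P = 231.72 / 89.4 = 2.59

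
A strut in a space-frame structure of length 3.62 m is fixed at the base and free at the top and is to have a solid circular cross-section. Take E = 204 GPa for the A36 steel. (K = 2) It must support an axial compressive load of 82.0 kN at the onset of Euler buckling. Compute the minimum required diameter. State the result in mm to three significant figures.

L_e = K·L = 2 × 3.62 = 7.240 m
Required I = P_cr·L_e²/(π²E) = 8.200×10^4 × 7.240² / (π² × 2.04×10^11) = 2.135×10^-6 m⁴
I_req = 2.135×10^6 mm⁴
Solid circle: I = πd⁴/64  ⇒  d = (64I/π)^(1/4) = (64×2.135×10^6/π)^(1/4) = 81.2 mm

d ≈ 81.2 mm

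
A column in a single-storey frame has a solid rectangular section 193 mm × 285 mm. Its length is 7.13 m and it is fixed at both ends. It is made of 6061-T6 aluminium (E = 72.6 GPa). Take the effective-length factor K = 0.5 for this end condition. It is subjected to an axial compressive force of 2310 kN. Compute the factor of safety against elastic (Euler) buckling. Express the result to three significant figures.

Buckling occurs about the weak axis: I_min = h·b³/12 with b = 193 mm (the shorter side).
I_min = 285×193³/12 = 1.707×10^8 mm⁴
I = 1.707×10^8 mm⁴ = 1.707×10^-4 m⁴
Effective length L_e = K·L = 0.5 × 7.13 = 3.565 m
P_cr = π²EI / L_e² = π² × 72.6×10⁹ × 1.707×10^-4 / 3.565² = 9.626×10^6 N
Factor of safety n = P_cr / P = 9626.2 / 2310 = 4.17

n ≈ 4.17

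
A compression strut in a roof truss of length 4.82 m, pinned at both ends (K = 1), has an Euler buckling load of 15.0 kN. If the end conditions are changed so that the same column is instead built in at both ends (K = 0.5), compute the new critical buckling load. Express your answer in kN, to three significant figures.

P_cr ∝ 1/K², so P_cr,new = P_cr,old × (K_old/K_new)² = 15.0 × (1/0.5)²
= 15.0 × 4.000 = 60.0 kN

P_cr ≈ 60.0 kN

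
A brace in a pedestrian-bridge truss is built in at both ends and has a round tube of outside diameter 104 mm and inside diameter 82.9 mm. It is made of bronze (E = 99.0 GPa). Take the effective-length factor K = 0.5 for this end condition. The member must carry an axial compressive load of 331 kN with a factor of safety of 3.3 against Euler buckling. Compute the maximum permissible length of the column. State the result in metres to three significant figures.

L_max ≈ 3.50 m

d_o = 104 mm, d_i = 82.9 mm
I = π(d_o⁴ − d_i⁴)/64 = π(104⁴ − 82.90⁴)/64 = 3.424×10^6 mm⁴
I = 3.424×10^-6 m⁴
Required critical load P_cr = n·P = 3.3 × 331 = 1092 kN = 1.092×10^6 N
From P_cr = π²EI/(K·L)²:  L = (1/K)·√(π²EI/P_cr) = (1/0.5)·√(π²×9.90×10^10×3.424×10^-6/1.092×10^6)
L = 3.50 m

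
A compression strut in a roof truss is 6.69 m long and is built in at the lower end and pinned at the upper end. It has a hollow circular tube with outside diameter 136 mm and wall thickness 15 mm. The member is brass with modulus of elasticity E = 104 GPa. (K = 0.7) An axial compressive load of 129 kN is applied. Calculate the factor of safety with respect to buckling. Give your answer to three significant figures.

n ≈ 3.84

Inner diameter d_i = 136 − 2×15 = 106.0 mm
I = π(d_o⁴ − d_i⁴)/64 = π(136⁴ − 106.0⁴)/64 = 1.060×10^7 mm⁴
I = 1.060×10^7 mm⁴ = 1.060×10^-5 m⁴
Effective length L_e = K·L = 0.7 × 6.69 = 4.683 m
P_cr = π²EI / L_e² = π² × 104×10⁹ × 1.060×10^-5 / 4.683² = 4.959×10^5 N
Factor of safety n = P_cr / P = 495.92 / 129 = 3.84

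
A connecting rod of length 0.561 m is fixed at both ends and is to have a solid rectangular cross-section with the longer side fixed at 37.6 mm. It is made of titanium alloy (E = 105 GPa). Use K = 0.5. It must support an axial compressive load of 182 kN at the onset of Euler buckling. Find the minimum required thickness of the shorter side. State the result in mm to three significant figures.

L_e = K·L = 0.5 × 0.561 = 0.2805 m
Required I = P_cr·L_e²/(π²E) = 1.820×10^5 × 0.2805² / (π² × 1.05×10^11) = 1.382×10^-8 m⁴
I_req = 1.382×10^4 mm⁴
Rectangle, weak axis: I_min = h·b³/12 with h = 37.6 mm fixed  ⇒  b = (12I/h)^(1/3) = 16.4 mm

b ≈ 16.4 mm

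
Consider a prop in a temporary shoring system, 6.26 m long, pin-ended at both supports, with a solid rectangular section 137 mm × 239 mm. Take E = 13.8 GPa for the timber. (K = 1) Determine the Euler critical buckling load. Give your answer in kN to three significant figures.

P_cr ≈ 178 kN

Buckling occurs about the weak axis: I_min = h·b³/12 with b = 137 mm (the shorter side).
I_min = 239×137³/12 = 5.121×10^7 mm⁴
I = 5.121×10^7 mm⁴ = 5.121×10^-5 m⁴
Effective length L_e = K·L = 1 × 6.26 = 6.260 m
P_cr = π²EI / L_e² = π² × 13.8×10⁹ × 5.121×10^-5 / 6.260² = 1.780×10^5 N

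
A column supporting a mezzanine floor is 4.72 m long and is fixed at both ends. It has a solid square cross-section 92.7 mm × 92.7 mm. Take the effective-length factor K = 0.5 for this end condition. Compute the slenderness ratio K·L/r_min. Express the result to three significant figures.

For a square r = a/√12 = 92.7/√12 = 26.76 mm
L_e = K·L = 0.5 × 4.72 m = 2.360 m = 2360.0 mm
λ = L_e / r_min = 2360.0 / 26.76 = 88.2

λ ≈ 88.2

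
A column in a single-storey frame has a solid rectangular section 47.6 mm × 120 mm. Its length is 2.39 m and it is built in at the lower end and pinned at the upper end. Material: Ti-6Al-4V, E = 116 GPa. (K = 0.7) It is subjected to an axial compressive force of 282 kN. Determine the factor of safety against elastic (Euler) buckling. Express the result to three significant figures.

n ≈ 1.56

Buckling occurs about the weak axis: I_min = h·b³/12 with b = 47.6 mm (the shorter side).
I_min = 120×47.6³/12 = 1.079×10^6 mm⁴
I = 1.079×10^6 mm⁴ = 1.079×10^-6 m⁴
Effective length L_e = K·L = 0.7 × 2.39 = 1.673 m
P_cr = π²EI / L_e² = π² × 116×10⁹ × 1.079×10^-6 / 1.673² = 4.412×10^5 N
Factor of safety n = P_cr / P = 441.15 / 282 = 1.56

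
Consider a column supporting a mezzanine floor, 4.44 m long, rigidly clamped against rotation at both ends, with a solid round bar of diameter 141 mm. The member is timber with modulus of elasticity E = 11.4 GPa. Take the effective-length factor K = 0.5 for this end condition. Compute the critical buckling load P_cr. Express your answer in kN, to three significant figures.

I = πd⁴/64 = π×141⁴/64 = 1.940×10^7 mm⁴
I = 1.940×10^7 mm⁴ = 1.940×10^-5 m⁴
Effective length L_e = K·L = 0.5 × 4.44 = 2.220 m
P_cr = π²EI / L_e² = π² × 11.4×10⁹ × 1.940×10^-5 / 2.220² = 4.429×10^5 N

P_cr ≈ 443 kN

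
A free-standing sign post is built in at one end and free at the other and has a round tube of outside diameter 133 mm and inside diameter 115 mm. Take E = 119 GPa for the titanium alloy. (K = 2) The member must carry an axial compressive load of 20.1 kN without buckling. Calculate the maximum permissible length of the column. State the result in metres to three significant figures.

d_o = 133 mm, d_i = 115 mm
I = π(d_o⁴ − d_i⁴)/64 = π(133⁴ − 115.0⁴)/64 = 6.774×10^6 mm⁴
I = 6.774×10^-6 m⁴
At the buckling limit P_cr = P = 2.010×10^4 N
From P_cr = π²EI/(K·L)²:  L = (1/K)·√(π²EI/P_cr) = (1/2)·√(π²×1.19×10^11×6.774×10^-6/2.010×10^4)
L = 9.95 m

L_max ≈ 9.95 m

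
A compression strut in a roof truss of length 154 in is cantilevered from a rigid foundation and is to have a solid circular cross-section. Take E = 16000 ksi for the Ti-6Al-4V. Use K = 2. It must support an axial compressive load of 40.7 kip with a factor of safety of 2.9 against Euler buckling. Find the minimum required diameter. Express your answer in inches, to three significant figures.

Required P_cr = n·P = 2.9 × 40.7 = 118.0 kip
L_e = K·L = 2 × 154 = 308.0 in
Required I = P_cr·L_e²/(π²E) = 1.180×10^5 × 308.0² / (π² × 1.60×10^7) = 70.90 in⁴
Solid circle: I = πd⁴/64  ⇒  d = (64I/π)^(1/4) = (64×70.90/π)^(1/4) = 6.16 in

d ≈ 6.16 in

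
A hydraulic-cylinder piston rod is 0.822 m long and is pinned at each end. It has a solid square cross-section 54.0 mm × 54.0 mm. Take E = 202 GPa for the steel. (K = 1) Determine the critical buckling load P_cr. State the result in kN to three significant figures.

I = a⁴/12 = 54.0⁴/12 = 7.086×10^5 mm⁴
I = 7.086×10^5 mm⁴ = 7.086×10^-7 m⁴
Effective length L_e = K·L = 1 × 0.822 = 0.8220 m
P_cr = π²EI / L_e² = π² × 202×10⁹ × 7.086×10^-7 / 0.8220² = 2.091×10^6 N

P_cr ≈ 2090 kN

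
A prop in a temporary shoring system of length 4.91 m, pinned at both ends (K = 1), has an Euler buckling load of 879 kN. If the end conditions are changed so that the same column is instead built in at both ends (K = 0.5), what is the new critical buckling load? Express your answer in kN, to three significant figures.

P_cr ∝ 1/K², so P_cr,new = P_cr,old × (K_old/K_new)² = 879 × (1/0.5)²
= 879 × 4.000 = 3520 kN

P_cr ≈ 3520 kN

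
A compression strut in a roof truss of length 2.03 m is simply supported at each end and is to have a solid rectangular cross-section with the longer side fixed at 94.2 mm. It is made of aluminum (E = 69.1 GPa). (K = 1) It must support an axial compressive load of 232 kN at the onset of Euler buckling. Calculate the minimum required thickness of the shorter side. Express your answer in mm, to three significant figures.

L_e = K·L = 1 × 2.03 = 2.030 m
Required I = P_cr·L_e²/(π²E) = 2.320×10^5 × 2.030² / (π² × 6.91×10^10) = 1.402×10^-6 m⁴
I_req = 1.402×10^6 mm⁴
Rectangle, weak axis: I_min = h·b³/12 with h = 94.2 mm fixed  ⇒  b = (12I/h)^(1/3) = 56.3 mm

b ≈ 56.3 mm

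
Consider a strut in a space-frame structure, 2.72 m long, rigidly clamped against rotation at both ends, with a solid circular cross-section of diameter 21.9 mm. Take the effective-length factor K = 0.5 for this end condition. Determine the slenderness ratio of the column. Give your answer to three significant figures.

I = πd⁴/64 = π×21.9⁴/64 = 1.129×10^4 mm⁴
A = 376.7 mm²;  r_min = √(I/A) = √(1.129×10^4/376.7) = 5.475 mm
L_e = K·L = 0.5 × 2.72 m = 1.360 m = 1360.0 mm
λ = L_e / r_min = 1360.0 / 5.475 = 248

λ ≈ 248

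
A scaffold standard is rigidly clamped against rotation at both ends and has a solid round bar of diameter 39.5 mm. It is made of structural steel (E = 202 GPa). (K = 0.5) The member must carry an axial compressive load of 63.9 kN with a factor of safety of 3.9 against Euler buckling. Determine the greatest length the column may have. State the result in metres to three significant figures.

L_max ≈ 1.96 m

I = πd⁴/64 = π×39.5⁴/64 = 1.195×10^5 mm⁴
I = 1.195×10^-7 m⁴
Required critical load P_cr = n·P = 3.9 × 63.9 = 249.2 kN = 2.492×10^5 N
From P_cr = π²EI/(K·L)²:  L = (1/K)·√(π²EI/P_cr) = (1/0.5)·√(π²×2.02×10^11×1.195×10^-7/2.492×10^5)
L = 1.96 m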